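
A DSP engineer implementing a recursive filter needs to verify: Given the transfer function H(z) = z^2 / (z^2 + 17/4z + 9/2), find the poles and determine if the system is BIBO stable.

Poles are roots of the denominator: z^2 + 17/4z + 9/2 = 0.
Quadratic formula: z = [-(17/4) +/- sqrt((17/4)^2 - 4*(9/2))] / 2
Discriminant = 289/16 - 18 = 1/16; sqrt = 1/4.
z = (-17/4 +/- 1/4) / 2 => z = -2 or z = -9/4.
|p1| = 2, |p2| = 9/4.
For BIBO stability, all poles must lie inside the unit circle (|p| < 1).
System is UNSTABLE since at least one |p| >= 1.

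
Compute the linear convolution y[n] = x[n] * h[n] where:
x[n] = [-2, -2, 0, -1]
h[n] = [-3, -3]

y[n] = sum_k x[k]*h[n-k]. Output length = len(x) + len(h) - 1 = 4 + 2 - 1 = 5.
y[0] = -2*-3 = 6
y[1] = -2*-3 + -2*-3 = 12
y[2] = 0*-3 + -2*-3 = 6
y[3] = -1*-3 + 0*-3 = 3
y[4] = -1*-3 = 3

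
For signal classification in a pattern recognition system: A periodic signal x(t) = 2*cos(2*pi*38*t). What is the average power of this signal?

Average power of A*cos(wt) is A^2/2.
P = 2^2 / 2 = 4/2 = 2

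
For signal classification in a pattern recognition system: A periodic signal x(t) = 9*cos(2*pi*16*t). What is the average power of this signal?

Average power of A*cos(wt) is A^2/2.
P = 9^2 / 2 = 81/2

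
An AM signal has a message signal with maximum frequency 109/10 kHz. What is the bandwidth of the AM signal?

In AM (double-sideband), the bandwidth is twice the message frequency.
BW = 2 * f_m = 2 * 109/10 kHz = 109/5 kHz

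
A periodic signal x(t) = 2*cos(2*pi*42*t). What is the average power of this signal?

Average power of A*cos(wt) is A^2/2.
P = 2^2 / 2 = 4/2 = 2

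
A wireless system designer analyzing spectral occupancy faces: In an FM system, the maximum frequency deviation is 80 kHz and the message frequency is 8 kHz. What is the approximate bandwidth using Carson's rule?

Carson's rule: BW = 2*(delta_f + f_m)
= 2*(80 + 8) kHz = 176 kHz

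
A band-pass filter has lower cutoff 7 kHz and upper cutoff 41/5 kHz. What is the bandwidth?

Bandwidth = f_high - f_low
= 41/5 kHz - 7 kHz = 6/5 kHz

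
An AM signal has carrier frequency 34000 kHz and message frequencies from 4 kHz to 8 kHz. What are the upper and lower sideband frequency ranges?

Upper sideband (USB) = fc + [fm_low, fm_high] = 34000 + [4, 8] = [34004, 34008] kHz
Lower sideband (LSB) = fc - [fm_high, fm_low] = 34000 - [8, 4] = [33992, 33996] kHz
Total occupied spectrum: 33992 kHz to 34008 kHz (plus carrier at 34000 kHz)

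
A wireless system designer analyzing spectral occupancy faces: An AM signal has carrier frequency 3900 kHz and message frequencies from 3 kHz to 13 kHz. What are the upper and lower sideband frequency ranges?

Upper sideband (USB) = fc + [fm_low, fm_high] = 3900 + [3, 13] = [3903, 3913] kHz
Lower sideband (LSB) = fc - [fm_high, fm_low] = 3900 - [13, 3] = [3887, 3897] kHz
Total occupied spectrum: 3887 kHz to 3913 kHz (plus carrier at 3900 kHz)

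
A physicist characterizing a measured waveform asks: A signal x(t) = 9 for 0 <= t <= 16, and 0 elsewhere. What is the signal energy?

Energy = integral of |x(t)|^2 dt over the signal duration
= 9^2 * 16 = 81 * 16 = 1296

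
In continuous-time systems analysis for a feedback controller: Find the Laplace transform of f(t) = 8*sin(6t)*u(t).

Standard pair: sin(wt)*u(t) <-> w/(s^2+w^2)
With w = 6: L{8*sin(6t)*u(t)} = 48/(s^2+36)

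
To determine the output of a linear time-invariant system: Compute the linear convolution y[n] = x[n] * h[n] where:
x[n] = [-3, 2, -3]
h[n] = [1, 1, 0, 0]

y[n] = sum_k x[k]*h[n-k]. Output length = len(x) + len(h) - 1 = 3 + 4 - 1 = 6.
y[0] = -3*1 = -3
y[1] = 2*1 + -3*1 = -1
y[2] = -3*1 + 2*1 + -3*0 = -1
y[3] = -3*1 + 2*0 + -3*0 = -3
y[4] = -3*0 + 2*0 = 0
y[5] = -3*0 = 0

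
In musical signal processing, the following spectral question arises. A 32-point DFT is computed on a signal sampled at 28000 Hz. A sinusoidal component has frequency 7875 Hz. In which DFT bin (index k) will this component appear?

DFT frequency resolution = f_s/N = 28000/32 = 875 Hz
Bin index k = f_signal / resolution = 7875 / 875 = 9
The signal frequency 7875 Hz falls in DFT bin k = 9.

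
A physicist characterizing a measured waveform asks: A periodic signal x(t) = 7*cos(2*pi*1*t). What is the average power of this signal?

Average power of A*cos(wt) is A^2/2.
P = 7^2 / 2 = 49/2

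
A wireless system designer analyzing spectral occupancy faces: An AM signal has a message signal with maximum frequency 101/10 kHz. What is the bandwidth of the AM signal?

In AM (double-sideband), the bandwidth is twice the message frequency.
BW = 2 * f_m = 2 * 101/10 kHz = 101/5 kHz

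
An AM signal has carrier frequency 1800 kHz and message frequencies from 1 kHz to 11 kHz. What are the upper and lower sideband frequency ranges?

Upper sideband (USB) = fc + [fm_low, fm_high] = 1800 + [1, 11] = [1801, 1811] kHz
Lower sideband (LSB) = fc - [fm_high, fm_low] = 1800 - [11, 1] = [1789, 1799] kHz
Total occupied spectrum: 1789 kHz to 1811 kHz (plus carrier at 1800 kHz)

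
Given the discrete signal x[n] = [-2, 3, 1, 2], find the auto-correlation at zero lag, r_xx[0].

The auto-correlation at zero lag r_xx[0] equals the signal energy.
r_xx[0] = sum of x[n]^2 = (-2)^2 + 3^2 + 1^2 + 2^2
= 4 + 9 + 1 + 4 = 18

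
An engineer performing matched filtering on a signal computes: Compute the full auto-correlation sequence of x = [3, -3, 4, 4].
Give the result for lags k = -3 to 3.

r_xx[k] = sum_m x[m]*x[m+k], indexed from 0, for k = -3 to 3:
  r_xx[-3] = x[3]*x[0] = 12
  r_xx[-2] = x[2]*x[0] + x[3]*x[1] = 0
  r_xx[-1] = x[1]*x[0] + x[2]*x[1] + x[3]*x[2] = -5
  r_xx[0] = x[0]*x[0] + x[1]*x[1] + x[2]*x[2] + x[3]*x[3] = 50
  r_xx[1] = x[0]*x[1] + x[1]*x[2] + x[2]*x[3] = -5
  r_xx[2] = x[0]*x[2] + x[1]*x[3] = 0
  r_xx[3] = x[0]*x[3] = 12
r_xx = [12, 0, -5, 50, -5, 0, 12]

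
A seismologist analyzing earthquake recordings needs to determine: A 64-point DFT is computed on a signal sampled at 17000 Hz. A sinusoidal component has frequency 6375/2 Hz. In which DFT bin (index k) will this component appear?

DFT frequency resolution = f_s/N = 17000/64 = 2125/8 Hz
Bin index k = f_signal / resolution = 6375/2 / 2125/8 = 12
The signal frequency 6375/2 Hz falls in DFT bin k = 12.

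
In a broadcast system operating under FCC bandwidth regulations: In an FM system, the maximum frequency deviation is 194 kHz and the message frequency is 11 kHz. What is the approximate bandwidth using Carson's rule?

Carson's rule: BW = 2*(delta_f + f_m)
= 2*(194 + 11) kHz = 410 kHz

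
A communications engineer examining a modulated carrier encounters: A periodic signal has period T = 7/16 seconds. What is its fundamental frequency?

The fundamental frequency is the reciprocal of the period.
f = 1/T = 1/(7/16) = 16/7 Hz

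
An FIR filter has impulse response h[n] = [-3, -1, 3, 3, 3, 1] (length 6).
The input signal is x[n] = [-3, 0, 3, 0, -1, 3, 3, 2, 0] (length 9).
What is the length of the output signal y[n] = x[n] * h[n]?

For linear convolution, the output length is:
len(y) = len(x) + len(h) - 1 = 9 + 6 - 1 = 14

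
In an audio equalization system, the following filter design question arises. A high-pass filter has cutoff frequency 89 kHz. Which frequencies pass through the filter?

A high-pass filter passes all frequencies above the cutoff frequency 89 kHz and attenuates lower frequencies.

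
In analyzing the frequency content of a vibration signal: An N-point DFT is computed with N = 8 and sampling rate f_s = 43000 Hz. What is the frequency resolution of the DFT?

DFT frequency resolution = f_s / N
= 43000 / 8 = 5375 Hz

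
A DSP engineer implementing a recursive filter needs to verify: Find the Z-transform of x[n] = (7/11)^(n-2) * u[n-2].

Time-shifting property: if X(z) = Z{x[n]}, then Z{x[n-d]} = z^(-d) * X(z)
X(z) = z/(z - 7/11) for x[n] = (7/11)^n * u[n]
Z{x[n-2]} = z^(-2) * z/(z - 7/11) = z^(-1)/(z - 7/11)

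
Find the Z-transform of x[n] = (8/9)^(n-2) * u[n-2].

Time-shifting property: if X(z) = Z{x[n]}, then Z{x[n-d]} = z^(-d) * X(z)
X(z) = z/(z - 8/9) for x[n] = (8/9)^n * u[n]
Z{x[n-2]} = z^(-2) * z/(z - 8/9) = z^(-1)/(z - 8/9)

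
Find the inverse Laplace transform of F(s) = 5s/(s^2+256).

Standard pair: s/(s^2+w^2) <-> cos(wt)*u(t)
With k=5, w=16: f(t) = 5*cos(16t)*u(t)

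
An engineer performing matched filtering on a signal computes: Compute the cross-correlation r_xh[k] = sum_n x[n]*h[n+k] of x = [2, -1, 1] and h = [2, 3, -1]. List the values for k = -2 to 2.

Both sequences indexed from 0 and zero outside their support.
Lags with overlap: k = -2 to 2.
  r_xh[-2] = x[2]*h[0] = 2
  r_xh[-1] = x[1]*h[0] + x[2]*h[1] = 1
  r_xh[0] = x[0]*h[0] + x[1]*h[1] + x[2]*h[2] = 0
  r_xh[1] = x[0]*h[1] + x[1]*h[2] = 7
  r_xh[2] = x[0]*h[2] = -2
r_xh = [2, 1, 0, 7, -2] (for k = -2, ..., 2)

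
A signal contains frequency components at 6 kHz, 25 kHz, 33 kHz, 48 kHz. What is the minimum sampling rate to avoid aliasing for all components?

The highest frequency component is f_max = 48 kHz.
Nyquist rate = 2 * f_max = 2 * 48 kHz = 96 kHz.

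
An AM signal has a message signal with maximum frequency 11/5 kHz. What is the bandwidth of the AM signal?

In AM (double-sideband), the bandwidth is twice the message frequency.
BW = 2 * f_m = 2 * 11/5 kHz = 22/5 kHz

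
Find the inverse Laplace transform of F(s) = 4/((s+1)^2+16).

Standard pair: w/((s+a)^2+w^2) <-> e^(-at)*sin(wt)*u(t)
With a=1, w=4: f(t) = e^(-t)*sin(4t)*u(t)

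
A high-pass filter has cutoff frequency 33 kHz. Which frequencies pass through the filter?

A high-pass filter passes all frequencies above the cutoff frequency 33 kHz and attenuates lower frequencies.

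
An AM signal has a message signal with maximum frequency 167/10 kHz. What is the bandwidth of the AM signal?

In AM (double-sideband), the bandwidth is twice the message frequency.
BW = 2 * f_m = 2 * 167/10 kHz = 167/5 kHz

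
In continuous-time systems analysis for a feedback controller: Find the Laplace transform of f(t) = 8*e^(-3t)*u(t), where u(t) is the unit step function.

Standard Laplace transform pair:
e^(-at)*u(t) <-> 1/(s+a)
With a = 3: L{8*e^(-3t)*u(t)} = 8/(s+3), ROC: Re(s) > -3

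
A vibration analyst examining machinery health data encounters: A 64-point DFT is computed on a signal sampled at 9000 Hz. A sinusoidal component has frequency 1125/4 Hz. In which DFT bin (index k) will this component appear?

DFT frequency resolution = f_s/N = 9000/64 = 1125/8 Hz
Bin index k = f_signal / resolution = 1125/4 / 1125/8 = 2
The signal frequency 1125/4 Hz falls in DFT bin k = 2.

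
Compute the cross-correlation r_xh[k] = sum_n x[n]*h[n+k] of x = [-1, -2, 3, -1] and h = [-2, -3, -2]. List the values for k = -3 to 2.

Both sequences indexed from 0 and zero outside their support.
Lags with overlap: k = -3 to 2.
  r_xh[-3] = x[3]*h[0] = 2
  r_xh[-2] = x[2]*h[0] + x[3]*h[1] = -3
  r_xh[-1] = x[1]*h[0] + x[2]*h[1] + x[3]*h[2] = -3
  r_xh[0] = x[0]*h[0] + x[1]*h[1] + x[2]*h[2] = 2
  r_xh[1] = x[0]*h[1] + x[1]*h[2] = 7
  r_xh[2] = x[0]*h[2] = 2
r_xh = [2, -3, -3, 2, 7, 2] (for k = -3, ..., 2)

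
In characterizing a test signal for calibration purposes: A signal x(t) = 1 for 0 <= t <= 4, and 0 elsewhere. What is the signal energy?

Energy = integral of |x(t)|^2 dt over the signal duration
= 1^2 * 4 = 1 * 4 = 4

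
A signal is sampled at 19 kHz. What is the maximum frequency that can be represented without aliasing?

The maximum frequency that can be represented without aliasing
is the Nyquist frequency: f_max = f_s / 2 = 19 kHz / 2 = 19/2 kHz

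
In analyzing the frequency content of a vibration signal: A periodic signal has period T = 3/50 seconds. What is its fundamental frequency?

The fundamental frequency is the reciprocal of the period.
f = 1/T = 1/(3/50) = 50/3 Hz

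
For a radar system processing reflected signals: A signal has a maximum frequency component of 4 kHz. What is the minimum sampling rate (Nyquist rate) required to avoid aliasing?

By the Nyquist-Shannon sampling theorem,
the minimum sampling rate (Nyquist rate) must be at least 2 * f_max.
Nyquist rate = 2 * 4 kHz = 8 kHz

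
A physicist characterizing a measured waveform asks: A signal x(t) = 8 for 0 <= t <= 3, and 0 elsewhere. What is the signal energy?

Energy = integral of |x(t)|^2 dt over the signal duration
= 8^2 * 3 = 64 * 3 = 192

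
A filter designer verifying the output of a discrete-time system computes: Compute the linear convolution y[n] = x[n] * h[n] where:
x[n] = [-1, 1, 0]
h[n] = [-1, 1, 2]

y[n] = sum_k x[k]*h[n-k]. Output length = len(x) + len(h) - 1 = 3 + 3 - 1 = 5.
y[0] = -1*-1 = 1
y[1] = 1*-1 + -1*1 = -2
y[2] = 0*-1 + 1*1 + -1*2 = -1
y[3] = 0*1 + 1*2 = 2
y[4] = 0*2 = 0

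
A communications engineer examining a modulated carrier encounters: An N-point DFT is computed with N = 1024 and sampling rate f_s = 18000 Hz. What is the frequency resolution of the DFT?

DFT frequency resolution = f_s / N
= 18000 / 1024 = 1125/64 Hz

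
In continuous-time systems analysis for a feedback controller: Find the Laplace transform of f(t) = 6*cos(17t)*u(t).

Standard pair: cos(wt)*u(t) <-> s/(s^2+w^2)
With w = 17: L{6*cos(17t)*u(t)} = 6s/(s^2+289)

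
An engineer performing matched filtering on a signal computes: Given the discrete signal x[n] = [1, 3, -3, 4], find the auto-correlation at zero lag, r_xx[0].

The auto-correlation at zero lag r_xx[0] equals the signal energy.
r_xx[0] = sum of x[n]^2 = 1^2 + 3^2 + (-3)^2 + 4^2
= 1 + 9 + 9 + 16 = 35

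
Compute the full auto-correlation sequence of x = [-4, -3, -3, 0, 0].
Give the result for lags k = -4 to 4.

r_xx[k] = sum_m x[m]*x[m+k], indexed from 0, for k = -4 to 4:
  r_xx[-4] = x[4]*x[0] = 0
  r_xx[-3] = x[3]*x[0] + x[4]*x[1] = 0
  r_xx[-2] = x[2]*x[0] + x[3]*x[1] + x[4]*x[2] = 12
  r_xx[-1] = x[1]*x[0] + x[2]*x[1] + x[3]*x[2] + x[4]*x[3] = 21
  r_xx[0] = x[0]*x[0] + x[1]*x[1] + x[2]*x[2] + x[3]*x[3] + x[4]*x[4] = 34
  r_xx[1] = x[0]*x[1] + x[1]*x[2] + x[2]*x[3] + x[3]*x[4] = 21
  r_xx[2] = x[0]*x[2] + x[1]*x[3] + x[2]*x[4] = 12
  r_xx[3] = x[0]*x[3] + x[1]*x[4] = 0
  r_xx[4] = x[0]*x[4] = 0
r_xx = [0, 0, 12, 21, 34, 21, 12, 0, 0]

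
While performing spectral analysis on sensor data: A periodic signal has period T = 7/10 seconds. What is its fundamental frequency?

The fundamental frequency is the reciprocal of the period.
f = 1/T = 1/(7/10) = 10/7 Hz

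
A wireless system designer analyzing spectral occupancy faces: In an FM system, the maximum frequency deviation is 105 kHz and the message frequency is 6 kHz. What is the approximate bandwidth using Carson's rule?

Carson's rule: BW = 2*(delta_f + f_m)
= 2*(105 + 6) kHz = 222 kHz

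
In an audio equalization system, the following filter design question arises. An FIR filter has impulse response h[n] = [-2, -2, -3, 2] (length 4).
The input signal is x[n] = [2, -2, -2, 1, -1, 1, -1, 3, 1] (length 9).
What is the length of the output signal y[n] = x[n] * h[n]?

For linear convolution, the output length is:
len(y) = len(x) + len(h) - 1 = 9 + 4 - 1 = 12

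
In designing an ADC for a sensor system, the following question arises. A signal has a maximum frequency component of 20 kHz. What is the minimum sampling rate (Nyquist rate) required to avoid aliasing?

By the Nyquist-Shannon sampling theorem,
the minimum sampling rate (Nyquist rate) must be at least 2 * f_max.
Nyquist rate = 2 * 20 kHz = 40 kHz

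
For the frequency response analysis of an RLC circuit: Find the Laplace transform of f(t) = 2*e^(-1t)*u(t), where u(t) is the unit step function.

Standard Laplace transform pair:
e^(-at)*u(t) <-> 1/(s+a)
With a = 1: L{2*e^(-1t)*u(t)} = 2/(s+1), ROC: Re(s) > -1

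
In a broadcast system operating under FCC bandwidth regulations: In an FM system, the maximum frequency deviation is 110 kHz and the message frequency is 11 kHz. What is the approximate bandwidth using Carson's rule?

Carson's rule: BW = 2*(delta_f + f_m)
= 2*(110 + 11) kHz = 242 kHz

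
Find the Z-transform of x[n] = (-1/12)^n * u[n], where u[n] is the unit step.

The Z-transform of a^n * u[n] is z/(z-a) for |z| > |a|.
Here a = -1/12, so X(z) = z/(z - (-1/12)) = 12z/(12z + 1)
ROC: |z| > 1/12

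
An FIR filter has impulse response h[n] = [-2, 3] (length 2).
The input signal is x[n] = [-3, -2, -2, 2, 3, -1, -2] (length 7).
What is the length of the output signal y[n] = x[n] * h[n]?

For linear convolution, the output length is:
len(y) = len(x) + len(h) - 1 = 7 + 2 - 1 = 8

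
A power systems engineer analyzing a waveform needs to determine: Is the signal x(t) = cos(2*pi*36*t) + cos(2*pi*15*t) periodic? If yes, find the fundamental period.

f1 = 36 Hz, f2 = 15 Hz
Period T1 = 1/36, T2 = 1/15
Ratio T1/T2 = 15/36, which is rational.
The signal is periodic with fundamental period T = 1/GCD(36,15) = 1/3 s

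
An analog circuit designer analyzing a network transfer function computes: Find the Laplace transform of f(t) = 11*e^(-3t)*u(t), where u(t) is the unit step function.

Standard Laplace transform pair:
e^(-at)*u(t) <-> 1/(s+a)
With a = 3: L{11*e^(-3t)*u(t)} = 11/(s+3), ROC: Re(s) > -3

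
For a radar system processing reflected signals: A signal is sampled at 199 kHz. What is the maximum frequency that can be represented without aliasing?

The maximum frequency that can be represented without aliasing
is the Nyquist frequency: f_max = f_s / 2 = 199 kHz / 2 = 199/2 kHz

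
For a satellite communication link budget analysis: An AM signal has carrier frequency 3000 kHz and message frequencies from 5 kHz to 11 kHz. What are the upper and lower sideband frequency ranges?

Upper sideband (USB) = fc + [fm_low, fm_high] = 3000 + [5, 11] = [3005, 3011] kHz
Lower sideband (LSB) = fc - [fm_high, fm_low] = 3000 - [11, 5] = [2989, 2995] kHz
Total occupied spectrum: 2989 kHz to 3011 kHz (plus carrier at 3000 kHz)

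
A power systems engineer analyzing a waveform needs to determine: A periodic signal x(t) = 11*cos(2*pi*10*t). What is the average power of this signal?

Average power of A*cos(wt) is A^2/2.
P = 11^2 / 2 = 121/2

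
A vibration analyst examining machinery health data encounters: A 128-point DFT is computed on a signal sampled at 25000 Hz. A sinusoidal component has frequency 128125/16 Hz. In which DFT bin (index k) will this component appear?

DFT frequency resolution = f_s/N = 25000/128 = 3125/16 Hz
Bin index k = f_signal / resolution = 128125/16 / 3125/16 = 41
The signal frequency 128125/16 Hz falls in DFT bin k = 41.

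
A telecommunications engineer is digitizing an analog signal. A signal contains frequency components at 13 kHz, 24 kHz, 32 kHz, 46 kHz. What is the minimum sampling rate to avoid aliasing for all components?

The highest frequency component is f_max = 46 kHz.
Nyquist rate = 2 * f_max = 2 * 46 kHz = 92 kHz.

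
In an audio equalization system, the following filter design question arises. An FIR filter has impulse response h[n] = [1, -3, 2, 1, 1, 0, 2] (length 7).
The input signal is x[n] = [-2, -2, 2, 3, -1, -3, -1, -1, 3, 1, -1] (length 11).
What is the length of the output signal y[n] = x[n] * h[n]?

For linear convolution, the output length is:
len(y) = len(x) + len(h) - 1 = 11 + 7 - 1 = 17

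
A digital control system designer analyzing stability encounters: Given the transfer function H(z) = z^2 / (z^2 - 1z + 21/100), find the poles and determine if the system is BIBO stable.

Poles are roots of the denominator: z^2 - 1z + 21/100 = 0.
Quadratic formula: z = [-(-1) +/- sqrt((-1)^2 - 4*(21/100))] / 2
Discriminant = 1 - 21/25 = 4/25; sqrt = 2/5.
z = (1 +/- 2/5) / 2 => z = 7/10 or z = 3/10.
|p1| = 3/10, |p2| = 7/10.
For BIBO stability, all poles must lie inside the unit circle (|p| < 1).
System is STABLE since both |p| < 1.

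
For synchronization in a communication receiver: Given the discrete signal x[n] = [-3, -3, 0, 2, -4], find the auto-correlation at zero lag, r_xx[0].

The auto-correlation at zero lag r_xx[0] equals the signal energy.
r_xx[0] = sum of x[n]^2 = (-3)^2 + (-3)^2 + 0^2 + 2^2 + (-4)^2
= 9 + 9 + 0 + 4 + 16 = 38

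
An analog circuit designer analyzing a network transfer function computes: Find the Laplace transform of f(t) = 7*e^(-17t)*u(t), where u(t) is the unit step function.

Standard Laplace transform pair:
e^(-at)*u(t) <-> 1/(s+a)
With a = 17: L{7*e^(-17t)*u(t)} = 7/(s+17), ROC: Re(s) > -17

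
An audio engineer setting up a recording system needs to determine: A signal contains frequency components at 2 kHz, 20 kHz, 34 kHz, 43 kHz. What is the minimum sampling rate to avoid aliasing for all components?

The highest frequency component is f_max = 43 kHz.
Nyquist rate = 2 * f_max = 2 * 43 kHz = 86 kHz.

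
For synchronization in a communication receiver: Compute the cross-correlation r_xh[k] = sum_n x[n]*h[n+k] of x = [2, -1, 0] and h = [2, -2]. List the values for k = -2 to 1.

Both sequences indexed from 0 and zero outside their support.
Lags with overlap: k = -2 to 1.
  r_xh[-2] = x[2]*h[0] = 0
  r_xh[-1] = x[1]*h[0] + x[2]*h[1] = -2
  r_xh[0] = x[0]*h[0] + x[1]*h[1] = 6
  r_xh[1] = x[0]*h[1] = -4
r_xh = [0, -2, 6, -4] (for k = -2, ..., 1)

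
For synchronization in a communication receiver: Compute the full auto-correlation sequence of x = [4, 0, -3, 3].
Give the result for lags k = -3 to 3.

r_xx[k] = sum_m x[m]*x[m+k], indexed from 0, for k = -3 to 3:
  r_xx[-3] = x[3]*x[0] = 12
  r_xx[-2] = x[2]*x[0] + x[3]*x[1] = -12
  r_xx[-1] = x[1]*x[0] + x[2]*x[1] + x[3]*x[2] = -9
  r_xx[0] = x[0]*x[0] + x[1]*x[1] + x[2]*x[2] + x[3]*x[3] = 34
  r_xx[1] = x[0]*x[1] + x[1]*x[2] + x[2]*x[3] = -9
  r_xx[2] = x[0]*x[2] + x[1]*x[3] = -12
  r_xx[3] = x[0]*x[3] = 12
r_xx = [12, -12, -9, 34, -9, -12, 12]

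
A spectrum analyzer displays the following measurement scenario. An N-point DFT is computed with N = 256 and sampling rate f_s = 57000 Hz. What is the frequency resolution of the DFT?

DFT frequency resolution = f_s / N
= 57000 / 256 = 7125/32 Hz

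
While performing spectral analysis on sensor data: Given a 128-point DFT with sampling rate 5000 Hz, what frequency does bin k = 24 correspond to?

The frequency of DFT bin k is: f_k = k * f_s / N
f_24 = 24 * 5000 / 128 = 1875/2 Hz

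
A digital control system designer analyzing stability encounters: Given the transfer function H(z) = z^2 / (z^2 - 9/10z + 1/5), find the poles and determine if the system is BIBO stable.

Poles are roots of the denominator: z^2 - 9/10z + 1/5 = 0.
Quadratic formula: z = [-(-9/10) +/- sqrt((-9/10)^2 - 4*(1/5))] / 2
Discriminant = 81/100 - 4/5 = 1/100; sqrt = 1/10.
z = (9/10 +/- 1/10) / 2 => z = 1/2 or z = 2/5.
|p1| = 2/5, |p2| = 1/2.
For BIBO stability, all poles must lie inside the unit circle (|p| < 1).
System is STABLE since both |p| < 1.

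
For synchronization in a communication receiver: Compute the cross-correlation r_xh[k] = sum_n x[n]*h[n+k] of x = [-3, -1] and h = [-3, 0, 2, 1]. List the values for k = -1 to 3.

Both sequences indexed from 0 and zero outside their support.
Lags with overlap: k = -1 to 3.
  r_xh[-1] = x[1]*h[0] = 3
  r_xh[0] = x[0]*h[0] + x[1]*h[1] = 9
  r_xh[1] = x[0]*h[1] + x[1]*h[2] = -2
  r_xh[2] = x[0]*h[2] + x[1]*h[3] = -7
  r_xh[3] = x[0]*h[3] = -3
r_xh = [3, 9, -2, -7, -3] (for k = -1, ..., 3)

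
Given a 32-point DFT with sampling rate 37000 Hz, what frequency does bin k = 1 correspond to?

The frequency of DFT bin k is: f_k = k * f_s / N
f_1 = 1 * 37000 / 32 = 4625/4 Hz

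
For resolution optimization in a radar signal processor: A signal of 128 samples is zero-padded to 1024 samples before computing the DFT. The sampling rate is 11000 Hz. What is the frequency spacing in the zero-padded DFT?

Original DFT: N = 128, resolution = f_s/N = 11000/128 = 1375/16 Hz
Zero-padded DFT: N = 1024, resolution = f_s/N = 11000/1024 = 1375/128 Hz
Zero-padding interpolates the spectrum (finer frequency grid)
but does NOT improve the true spectral resolution (ability to resolve close frequencies).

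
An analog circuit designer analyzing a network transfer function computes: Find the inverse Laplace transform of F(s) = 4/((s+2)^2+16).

Standard pair: w/((s+a)^2+w^2) <-> e^(-at)*sin(wt)*u(t)
With a=2, w=4: f(t) = e^(-2t)*sin(4t)*u(t)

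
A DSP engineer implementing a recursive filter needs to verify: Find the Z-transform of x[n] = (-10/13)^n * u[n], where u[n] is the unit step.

The Z-transform of a^n * u[n] is z/(z-a) for |z| > |a|.
Here a = -10/13, so X(z) = z/(z - (-10/13)) = 13z/(13z + 10)
ROC: |z| > 10/13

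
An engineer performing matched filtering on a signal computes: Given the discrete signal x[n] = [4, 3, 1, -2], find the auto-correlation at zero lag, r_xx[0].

The auto-correlation at zero lag r_xx[0] equals the signal energy.
r_xx[0] = sum of x[n]^2 = 4^2 + 3^2 + 1^2 + (-2)^2
= 16 + 9 + 1 + 4 = 30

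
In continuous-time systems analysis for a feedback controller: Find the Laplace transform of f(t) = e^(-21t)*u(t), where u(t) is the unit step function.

Standard Laplace transform pair:
e^(-at)*u(t) <-> 1/(s+a)
With a = 21: L{e^(-21t)*u(t)} = 1/(s+21), ROC: Re(s) > -21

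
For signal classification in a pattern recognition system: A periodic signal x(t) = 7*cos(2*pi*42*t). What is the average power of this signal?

Average power of A*cos(wt) is A^2/2.
P = 7^2 / 2 = 49/2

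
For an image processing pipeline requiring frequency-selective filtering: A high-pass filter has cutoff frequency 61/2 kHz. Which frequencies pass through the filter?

A high-pass filter passes all frequencies above the cutoff frequency 61/2 kHz and attenuates lower frequencies.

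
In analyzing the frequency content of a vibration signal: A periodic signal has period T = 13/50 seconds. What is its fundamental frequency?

The fundamental frequency is the reciprocal of the period.
f = 1/T = 1/(13/50) = 50/13 Hz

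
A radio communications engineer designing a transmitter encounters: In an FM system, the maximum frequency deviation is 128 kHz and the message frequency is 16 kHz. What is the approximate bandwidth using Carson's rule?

Carson's rule: BW = 2*(delta_f + f_m)
= 2*(128 + 16) kHz = 288 kHz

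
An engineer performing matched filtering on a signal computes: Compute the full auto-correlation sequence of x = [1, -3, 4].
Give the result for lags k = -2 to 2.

r_xx[k] = sum_m x[m]*x[m+k], indexed from 0, for k = -2 to 2:
  r_xx[-2] = x[2]*x[0] = 4
  r_xx[-1] = x[1]*x[0] + x[2]*x[1] = -15
  r_xx[0] = x[0]*x[0] + x[1]*x[1] + x[2]*x[2] = 26
  r_xx[1] = x[0]*x[1] + x[1]*x[2] = -15
  r_xx[2] = x[0]*x[2] = 4
r_xx = [4, -15, 26, -15, 4]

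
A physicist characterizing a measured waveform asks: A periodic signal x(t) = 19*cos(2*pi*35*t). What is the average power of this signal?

Average power of A*cos(wt) is A^2/2.
P = 19^2 / 2 = 361/2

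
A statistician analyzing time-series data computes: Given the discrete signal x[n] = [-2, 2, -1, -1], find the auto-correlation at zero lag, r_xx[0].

The auto-correlation at zero lag r_xx[0] equals the signal energy.
r_xx[0] = sum of x[n]^2 = (-2)^2 + 2^2 + (-1)^2 + (-1)^2
= 4 + 4 + 1 + 1 = 10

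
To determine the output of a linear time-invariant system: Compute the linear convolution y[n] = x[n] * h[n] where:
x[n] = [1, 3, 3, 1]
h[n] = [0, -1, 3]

y[n] = sum_k x[k]*h[n-k]. Output length = len(x) + len(h) - 1 = 4 + 3 - 1 = 6.
y[0] = 1*0 = 0
y[1] = 3*0 + 1*-1 = -1
y[2] = 3*0 + 3*-1 + 1*3 = 0
y[3] = 1*0 + 3*-1 + 3*3 = 6
y[4] = 1*-1 + 3*3 = 8
y[5] = 1*3 = 3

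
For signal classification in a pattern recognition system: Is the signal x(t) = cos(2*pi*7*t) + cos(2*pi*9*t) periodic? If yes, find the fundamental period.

f1 = 7 Hz, f2 = 9 Hz
Period T1 = 1/7, T2 = 1/9
Ratio T1/T2 = 9/7, which is rational.
The signal is periodic with fundamental period T = 1/GCD(7,9) = 1 s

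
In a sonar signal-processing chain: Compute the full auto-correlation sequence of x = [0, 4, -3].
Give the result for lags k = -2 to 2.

r_xx[k] = sum_m x[m]*x[m+k], indexed from 0, for k = -2 to 2:
  r_xx[-2] = x[2]*x[0] = 0
  r_xx[-1] = x[1]*x[0] + x[2]*x[1] = -12
  r_xx[0] = x[0]*x[0] + x[1]*x[1] + x[2]*x[2] = 25
  r_xx[1] = x[0]*x[1] + x[1]*x[2] = -12
  r_xx[2] = x[0]*x[2] = 0
r_xx = [0, -12, 25, -12, 0]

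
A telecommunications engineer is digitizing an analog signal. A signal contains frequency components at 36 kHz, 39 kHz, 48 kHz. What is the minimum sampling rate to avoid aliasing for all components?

The highest frequency component is f_max = 48 kHz.
Nyquist rate = 2 * f_max = 2 * 48 kHz = 96 kHz.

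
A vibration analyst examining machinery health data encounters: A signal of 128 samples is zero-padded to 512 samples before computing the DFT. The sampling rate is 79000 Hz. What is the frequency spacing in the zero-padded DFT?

Original DFT: N = 128, resolution = f_s/N = 79000/128 = 9875/16 Hz
Zero-padded DFT: N = 512, resolution = f_s/N = 79000/512 = 9875/64 Hz
Zero-padding interpolates the spectrum (finer frequency grid)
but does NOT improve the true spectral resolution (ability to resolve close frequencies).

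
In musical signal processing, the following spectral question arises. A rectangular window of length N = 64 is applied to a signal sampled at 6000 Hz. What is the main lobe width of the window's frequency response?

For a rectangular window of length N,
the main lobe width in frequency is 2*f_s/N.
= 2*6000/64 = 375/2 Hz
This determines the minimum frequency separation for resolving two sinusoids.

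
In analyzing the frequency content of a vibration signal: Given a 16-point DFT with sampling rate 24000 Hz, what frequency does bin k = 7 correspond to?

The frequency of DFT bin k is: f_k = k * f_s / N
f_7 = 7 * 24000 / 16 = 10500 Hz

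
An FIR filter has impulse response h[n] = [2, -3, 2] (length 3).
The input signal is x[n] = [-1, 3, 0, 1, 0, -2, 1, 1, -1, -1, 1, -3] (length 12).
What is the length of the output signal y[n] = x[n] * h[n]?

For linear convolution, the output length is:
len(y) = len(x) + len(h) - 1 = 12 + 3 - 1 = 14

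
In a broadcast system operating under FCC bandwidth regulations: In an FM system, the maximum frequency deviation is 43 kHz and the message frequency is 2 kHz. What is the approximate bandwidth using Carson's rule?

Carson's rule: BW = 2*(delta_f + f_m)
= 2*(43 + 2) kHz = 90 kHz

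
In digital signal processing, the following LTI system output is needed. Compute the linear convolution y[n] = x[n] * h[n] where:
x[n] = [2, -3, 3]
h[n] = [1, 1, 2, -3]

y[n] = sum_k x[k]*h[n-k]. Output length = len(x) + len(h) - 1 = 3 + 4 - 1 = 6.
y[0] = 2*1 = 2
y[1] = -3*1 + 2*1 = -1
y[2] = 3*1 + -3*1 + 2*2 = 4
y[3] = 3*1 + -3*2 + 2*-3 = -9
y[4] = 3*2 + -3*-3 = 15
y[5] = 3*-3 = -9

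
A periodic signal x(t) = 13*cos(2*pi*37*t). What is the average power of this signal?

Average power of A*cos(wt) is A^2/2.
P = 13^2 / 2 = 169/2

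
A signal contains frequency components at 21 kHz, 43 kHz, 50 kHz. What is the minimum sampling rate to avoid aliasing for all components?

The highest frequency component is f_max = 50 kHz.
Nyquist rate = 2 * f_max = 2 * 50 kHz = 100 kHz.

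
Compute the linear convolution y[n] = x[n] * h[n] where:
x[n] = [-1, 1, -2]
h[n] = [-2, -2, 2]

y[n] = sum_k x[k]*h[n-k]. Output length = len(x) + len(h) - 1 = 3 + 3 - 1 = 5.
y[0] = -1*-2 = 2
y[1] = 1*-2 + -1*-2 = 0
y[2] = -2*-2 + 1*-2 + -1*2 = 0
y[3] = -2*-2 + 1*2 = 6
y[4] = -2*2 = -4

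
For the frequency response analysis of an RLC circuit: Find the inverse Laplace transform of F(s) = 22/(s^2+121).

Standard pair: w/(s^2+w^2) <-> sin(wt)*u(t)
Recognize w^2 = 121, so w = 11; numerator 22 = 2*11.
f(t) = 2*sin(11t)*u(t)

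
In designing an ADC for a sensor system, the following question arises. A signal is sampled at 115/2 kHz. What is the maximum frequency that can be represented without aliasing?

The maximum frequency that can be represented without aliasing
is the Nyquist frequency: f_max = f_s / 2 = 115/2 kHz / 2 = 115/4 kHz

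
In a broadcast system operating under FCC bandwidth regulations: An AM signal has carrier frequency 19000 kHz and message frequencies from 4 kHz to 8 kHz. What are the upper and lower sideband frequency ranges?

Upper sideband (USB) = fc + [fm_low, fm_high] = 19000 + [4, 8] = [19004, 19008] kHz
Lower sideband (LSB) = fc - [fm_high, fm_low] = 19000 - [8, 4] = [18992, 18996] kHz
Total occupied spectrum: 18992 kHz to 19008 kHz (plus carrier at 19000 kHz)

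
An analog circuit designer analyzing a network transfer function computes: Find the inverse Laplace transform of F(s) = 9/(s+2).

Standard pair: k/(s+a) <-> k*e^(-at)*u(t)
With k=9, a=2: f(t) = 9*e^(-2t)*u(t)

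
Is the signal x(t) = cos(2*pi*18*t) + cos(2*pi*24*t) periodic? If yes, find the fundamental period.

f1 = 18 Hz, f2 = 24 Hz
Period T1 = 1/18, T2 = 1/24
Ratio T1/T2 = 24/18, which is rational.
The signal is periodic with fundamental period T = 1/GCD(18,24) = 1/6 s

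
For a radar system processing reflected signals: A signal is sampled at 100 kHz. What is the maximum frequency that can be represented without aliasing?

The maximum frequency that can be represented without aliasing
is the Nyquist frequency: f_max = f_s / 2 = 100 kHz / 2 = 50 kHz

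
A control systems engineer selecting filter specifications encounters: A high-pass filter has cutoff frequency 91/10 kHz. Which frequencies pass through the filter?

A high-pass filter passes all frequencies above the cutoff frequency 91/10 kHz and attenuates lower frequencies.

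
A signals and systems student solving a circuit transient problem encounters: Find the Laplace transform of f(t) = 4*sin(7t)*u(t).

Standard pair: sin(wt)*u(t) <-> w/(s^2+w^2)
With w = 7: L{4*sin(7t)*u(t)} = 28/(s^2+49)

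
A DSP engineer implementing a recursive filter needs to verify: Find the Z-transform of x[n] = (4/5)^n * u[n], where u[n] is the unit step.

The Z-transform of a^n * u[n] is z/(z-a) for |z| > |a|.
Here a = 4/5, so X(z) = z/(z - (4/5)) = 5z/(5z - 4)
ROC: |z| > 4/5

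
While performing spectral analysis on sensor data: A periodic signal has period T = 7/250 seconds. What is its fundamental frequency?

The fundamental frequency is the reciprocal of the period.
f = 1/T = 1/(7/250) = 250/7 Hz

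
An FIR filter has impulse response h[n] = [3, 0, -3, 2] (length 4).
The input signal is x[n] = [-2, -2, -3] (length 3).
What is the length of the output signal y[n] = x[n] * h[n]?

For linear convolution, the output length is:
len(y) = len(x) + len(h) - 1 = 3 + 4 - 1 = 6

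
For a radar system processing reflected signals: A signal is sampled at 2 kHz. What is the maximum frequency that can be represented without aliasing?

The maximum frequency that can be represented without aliasing
is the Nyquist frequency: f_max = f_s / 2 = 2 kHz / 2 = 1 kHz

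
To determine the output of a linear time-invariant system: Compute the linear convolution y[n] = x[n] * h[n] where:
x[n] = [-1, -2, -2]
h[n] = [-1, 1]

y[n] = sum_k x[k]*h[n-k]. Output length = len(x) + len(h) - 1 = 3 + 2 - 1 = 4.
y[0] = -1*-1 = 1
y[1] = -2*-1 + -1*1 = 1
y[2] = -2*-1 + -2*1 = 0
y[3] = -2*1 = -2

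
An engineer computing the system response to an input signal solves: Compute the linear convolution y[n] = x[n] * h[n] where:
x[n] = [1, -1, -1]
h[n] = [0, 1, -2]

y[n] = sum_k x[k]*h[n-k]. Output length = len(x) + len(h) - 1 = 3 + 3 - 1 = 5.
y[0] = 1*0 = 0
y[1] = -1*0 + 1*1 = 1
y[2] = -1*0 + -1*1 + 1*-2 = -3
y[3] = -1*1 + -1*-2 = 1
y[4] = -1*-2 = 2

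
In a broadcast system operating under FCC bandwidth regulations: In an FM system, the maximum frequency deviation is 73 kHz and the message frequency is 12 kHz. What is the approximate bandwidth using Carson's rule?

Carson's rule: BW = 2*(delta_f + f_m)
= 2*(73 + 12) kHz = 170 kHz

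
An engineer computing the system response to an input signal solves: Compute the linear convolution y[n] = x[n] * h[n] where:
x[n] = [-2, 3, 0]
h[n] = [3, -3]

y[n] = sum_k x[k]*h[n-k]. Output length = len(x) + len(h) - 1 = 3 + 2 - 1 = 4.
y[0] = -2*3 = -6
y[1] = 3*3 + -2*-3 = 15
y[2] = 0*3 + 3*-3 = -9
y[3] = 0*-3 = 0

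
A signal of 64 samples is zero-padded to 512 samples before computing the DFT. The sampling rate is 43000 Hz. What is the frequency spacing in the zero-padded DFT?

Original DFT: N = 64, resolution = f_s/N = 43000/64 = 5375/8 Hz
Zero-padded DFT: N = 512, resolution = f_s/N = 43000/512 = 5375/64 Hz
Zero-padding interpolates the spectrum (finer frequency grid)
but does NOT improve the true spectral resolution (ability to resolve close frequencies).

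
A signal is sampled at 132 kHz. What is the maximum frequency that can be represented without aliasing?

The maximum frequency that can be represented without aliasing
is the Nyquist frequency: f_max = f_s / 2 = 132 kHz / 2 = 66 kHz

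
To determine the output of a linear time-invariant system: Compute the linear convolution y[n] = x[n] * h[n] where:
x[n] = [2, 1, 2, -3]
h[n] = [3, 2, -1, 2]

y[n] = sum_k x[k]*h[n-k]. Output length = len(x) + len(h) - 1 = 4 + 4 - 1 = 7.
y[0] = 2*3 = 6
y[1] = 1*3 + 2*2 = 7
y[2] = 2*3 + 1*2 + 2*-1 = 6
y[3] = -3*3 + 2*2 + 1*-1 + 2*2 = -2
y[4] = -3*2 + 2*-1 + 1*2 = -6
y[5] = -3*-1 + 2*2 = 7
y[6] = -3*2 = -6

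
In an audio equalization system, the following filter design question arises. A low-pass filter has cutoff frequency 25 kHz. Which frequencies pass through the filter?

A low-pass filter passes all frequencies below the cutoff frequency 25 kHz and attenuates higher frequencies.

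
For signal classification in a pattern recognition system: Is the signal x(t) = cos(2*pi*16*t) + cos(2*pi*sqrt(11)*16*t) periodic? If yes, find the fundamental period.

f1 = 16 Hz, f2 = 16*sqrt(11) Hz
Ratio f2/f1 = sqrt(11), which is irrational.
Since the frequency ratio is irrational, no common period exists.
The signal is not periodic.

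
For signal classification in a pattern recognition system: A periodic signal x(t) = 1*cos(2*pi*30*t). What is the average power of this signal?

Average power of A*cos(wt) is A^2/2.
P = 1^2 / 2 = 1/2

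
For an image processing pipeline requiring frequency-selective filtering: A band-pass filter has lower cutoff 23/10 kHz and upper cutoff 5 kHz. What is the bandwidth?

Bandwidth = f_high - f_low
= 5 kHz - 23/10 kHz = 27/10 kHz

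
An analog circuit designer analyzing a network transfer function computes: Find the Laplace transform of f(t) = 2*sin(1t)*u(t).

Standard pair: sin(wt)*u(t) <-> w/(s^2+w^2)
With w = 1: L{2*sin(1t)*u(t)} = 2/(s^2+1)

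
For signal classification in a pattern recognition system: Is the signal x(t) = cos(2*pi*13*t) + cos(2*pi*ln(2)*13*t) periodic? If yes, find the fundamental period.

f1 = 13 Hz, f2 = 13*ln(2) Hz
Ratio f2/f1 = ln(2), which is irrational.
Since the frequency ratio is irrational, no common period exists.
The signal is not periodic.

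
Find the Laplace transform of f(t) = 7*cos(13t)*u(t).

Standard pair: cos(wt)*u(t) <-> s/(s^2+w^2)
With w = 13: L{7*cos(13t)*u(t)} = 7s/(s^2+169)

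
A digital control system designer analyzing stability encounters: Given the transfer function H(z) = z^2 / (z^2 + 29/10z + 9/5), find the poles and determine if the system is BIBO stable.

Poles are roots of the denominator: z^2 + 29/10z + 9/5 = 0.
Quadratic formula: z = [-(29/10) +/- sqrt((29/10)^2 - 4*(9/5))] / 2
Discriminant = 841/100 - 36/5 = 121/100; sqrt = 11/10.
z = (-29/10 +/- 11/10) / 2 => z = -9/10 or z = -2.
|p1| = 2, |p2| = 9/10.
For BIBO stability, all poles must lie inside the unit circle (|p| < 1).
System is UNSTABLE since at least one |p| >= 1.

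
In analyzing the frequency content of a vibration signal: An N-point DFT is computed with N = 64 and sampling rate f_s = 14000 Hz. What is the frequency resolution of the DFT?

DFT frequency resolution = f_s / N
= 14000 / 64 = 875/4 Hz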